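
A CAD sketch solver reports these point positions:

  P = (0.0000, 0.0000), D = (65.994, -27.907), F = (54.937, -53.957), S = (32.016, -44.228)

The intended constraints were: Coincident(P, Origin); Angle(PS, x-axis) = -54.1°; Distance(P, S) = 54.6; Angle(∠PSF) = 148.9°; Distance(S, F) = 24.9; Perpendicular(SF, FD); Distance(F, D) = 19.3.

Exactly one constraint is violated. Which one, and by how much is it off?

Distance(F, D) = 19.3 — off by 9.00.

P = (0.00, 0.00) ✓; PS at -54.10° ✓; |PS| = 54.60 ✓; ∠PSF = 148.9° ✓; |SF| = 24.90 ✓; ∠(SF, FD) = 90.00° ✓; |FD| = 28.30 ✗.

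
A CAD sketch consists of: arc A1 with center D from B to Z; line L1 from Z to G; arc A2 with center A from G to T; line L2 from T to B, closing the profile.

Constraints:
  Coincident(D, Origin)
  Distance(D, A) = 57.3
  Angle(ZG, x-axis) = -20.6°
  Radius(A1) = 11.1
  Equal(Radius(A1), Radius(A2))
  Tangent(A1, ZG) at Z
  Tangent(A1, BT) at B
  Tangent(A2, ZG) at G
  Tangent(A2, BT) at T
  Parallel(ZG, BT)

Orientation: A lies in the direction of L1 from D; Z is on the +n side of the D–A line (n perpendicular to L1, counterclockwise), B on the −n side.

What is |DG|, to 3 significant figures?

58.4

The slot axis is L1's direction at -20.6°, so u = (cos -20.6°, sin -20.6°) = (0.936, -0.352) and n = (−sin -20.6°, cos -20.6°) = (0.352, 0.936). D is at the origin and A lies 57.3 along u from D, so A = 57.3·u = (53.6, -20.2). Tangency of A1 to both parallel lines with radius 11.1 puts Z and B at D ± 11.1·n: Z = (3.91, 10.4), B = (-3.91, -10.4). Equal radii place G and T the same way about A: G = A + 11.1·n = (57.5, -9.77), T = A − 11.1·n = (49.7, -30.6). Then |DG| = |G − D| = 58.4.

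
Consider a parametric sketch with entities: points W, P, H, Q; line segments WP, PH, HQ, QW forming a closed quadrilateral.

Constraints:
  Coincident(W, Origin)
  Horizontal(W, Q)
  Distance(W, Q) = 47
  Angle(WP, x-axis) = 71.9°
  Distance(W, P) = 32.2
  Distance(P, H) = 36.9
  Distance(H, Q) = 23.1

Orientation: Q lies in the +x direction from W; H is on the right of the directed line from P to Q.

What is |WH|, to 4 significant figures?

24.41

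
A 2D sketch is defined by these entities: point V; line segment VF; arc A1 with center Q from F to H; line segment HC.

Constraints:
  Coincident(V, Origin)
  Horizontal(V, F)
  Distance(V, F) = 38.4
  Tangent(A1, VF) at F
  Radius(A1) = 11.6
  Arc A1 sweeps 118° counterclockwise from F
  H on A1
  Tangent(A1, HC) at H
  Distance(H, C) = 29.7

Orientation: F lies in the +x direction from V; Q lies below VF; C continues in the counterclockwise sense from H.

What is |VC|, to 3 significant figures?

60.4

On A1, F sits at bearing 90° from Q; a 118° counterclockwise sweep puts H at bearing 208°, so H = Q + 11.6·(cos 208°, sin 208°) = (28.2, -17.0). A1 meets HC tangentially, so QH is at right angles to HC, so HC runs along (−sin 208°, cos 208°); with |HC| = 29.7, C = (42.1, -43.3). Then |VC| = |C − V| = 60.4.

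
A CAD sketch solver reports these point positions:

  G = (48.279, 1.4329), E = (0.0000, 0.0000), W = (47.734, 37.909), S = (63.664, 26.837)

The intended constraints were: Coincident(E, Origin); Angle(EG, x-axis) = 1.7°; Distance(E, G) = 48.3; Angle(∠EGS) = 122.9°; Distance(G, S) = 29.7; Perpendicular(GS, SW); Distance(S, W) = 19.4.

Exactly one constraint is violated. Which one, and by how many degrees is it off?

Perpendicular(GS, SW) — off by 3.60°.

E = (0.00, 0.00) ✓; EG at 1.700° ✓; |EG| = 48.30 ✓; ∠EGS = 122.9° ✓; |GS| = 29.70 ✓; ∠(GS, SW) = 86.40° ✗; |SW| = 19.40 ✓.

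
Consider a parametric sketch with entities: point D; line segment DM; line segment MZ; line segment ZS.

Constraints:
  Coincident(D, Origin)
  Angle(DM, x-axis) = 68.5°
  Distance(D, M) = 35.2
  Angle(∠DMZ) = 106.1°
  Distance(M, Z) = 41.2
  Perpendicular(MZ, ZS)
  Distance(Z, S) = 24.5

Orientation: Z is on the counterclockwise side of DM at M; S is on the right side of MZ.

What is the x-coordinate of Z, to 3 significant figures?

-19.7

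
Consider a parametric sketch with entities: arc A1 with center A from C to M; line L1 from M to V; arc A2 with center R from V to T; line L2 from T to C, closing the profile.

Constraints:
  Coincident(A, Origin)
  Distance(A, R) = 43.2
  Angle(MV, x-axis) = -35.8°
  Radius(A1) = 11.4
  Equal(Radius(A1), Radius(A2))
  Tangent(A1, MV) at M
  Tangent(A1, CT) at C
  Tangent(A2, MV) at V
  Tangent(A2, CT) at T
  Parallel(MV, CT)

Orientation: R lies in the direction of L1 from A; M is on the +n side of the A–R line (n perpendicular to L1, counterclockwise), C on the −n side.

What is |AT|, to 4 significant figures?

44.68

Tangency of A1 to both parallel lines with radius 11.4 puts M and C at A ± 11.4·n: M = (6.669, 9.246), C = (-6.669, -9.246). Equal radii place V and T the same way about R: V = R + 11.4·n = (41.71, -16.02), T = R − 11.4·n = (28.37, -34.52). Then |AT| = |T − A| = 44.68.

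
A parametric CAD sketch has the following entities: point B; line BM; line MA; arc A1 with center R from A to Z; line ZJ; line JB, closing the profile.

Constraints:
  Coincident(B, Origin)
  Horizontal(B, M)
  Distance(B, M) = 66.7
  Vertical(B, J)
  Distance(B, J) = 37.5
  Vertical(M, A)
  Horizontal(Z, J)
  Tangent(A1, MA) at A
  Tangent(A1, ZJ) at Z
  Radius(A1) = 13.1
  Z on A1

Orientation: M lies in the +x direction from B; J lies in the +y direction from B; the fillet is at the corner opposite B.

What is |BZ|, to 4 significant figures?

65.42

B is at the origin; B and M share the same y with |BM| = 66.7 and M on the +x side, so M = (66.70, 0.000). B and J share the same x with |BJ| = 37.5 and J on the +y side, so J = (0.000, 37.50). The virtual corner opposite B is at (66.70, 37.50). Since A1 is tangent to MA there, RA ⟂ MA and tangency of A1 to ZJ means the radius RZ is perpendicular to ZJ, with radius 13.1, so the center R sits 13.1 in from both sides at R = (53.60, 24.40). That places the tangent points at A = (66.70, 24.40) on MA and Z = (53.60, 37.50) on ZJ. Then |BZ| = |Z − B| = 65.42.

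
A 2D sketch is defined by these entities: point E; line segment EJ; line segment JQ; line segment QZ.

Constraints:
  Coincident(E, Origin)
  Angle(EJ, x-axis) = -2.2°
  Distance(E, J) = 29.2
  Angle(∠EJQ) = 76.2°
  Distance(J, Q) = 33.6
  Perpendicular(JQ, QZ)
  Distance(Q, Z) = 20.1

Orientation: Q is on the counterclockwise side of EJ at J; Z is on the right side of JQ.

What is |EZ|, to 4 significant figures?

55.29

E is at the origin; EJ runs at -2.2° with length 29.2, so J = 29.2·(cos -2.2°, sin -2.2°) = (29.18, -1.121). ∠EJQ = 76.2°, so JQ runs at -2.2° + (180° − 76.2°) = 101.6° from the x-axis; with |JQ| = 33.6, Q = J + 33.6·(cos 101.6°, sin 101.6°) = (22.42, 31.79). JQ is perpendicular to QZ; with |QZ| = 20.1 on the right of JQ, Z = Q + 20.1·(0.9796, 0.2011) = (42.11, 35.83). Then |EZ| = |Z − E| = 55.29.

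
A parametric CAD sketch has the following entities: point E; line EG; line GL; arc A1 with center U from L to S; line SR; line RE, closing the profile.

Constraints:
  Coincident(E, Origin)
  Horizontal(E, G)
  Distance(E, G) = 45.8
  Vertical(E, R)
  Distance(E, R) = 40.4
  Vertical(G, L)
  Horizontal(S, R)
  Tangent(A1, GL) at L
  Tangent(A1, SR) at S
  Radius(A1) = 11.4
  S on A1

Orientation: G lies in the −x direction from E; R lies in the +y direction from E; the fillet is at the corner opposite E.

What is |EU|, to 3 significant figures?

45.0

E is at the origin; E and G share the same y with |EG| = 45.8 and G on the −x side, so G = (-45.8, 0.00). E and R share the same x with |ER| = 40.4 and R on the +y side, so R = (0.00, 40.4). The virtual corner opposite E is at (-45.8, 40.4). Tangency of A1 to GL means the radius UL is perpendicular to GL and A1 meets SR tangentially, so US is at right angles to SR, with radius 11.4, so the center U sits 11.4 in from both sides at U = (-34.4, 29.0). Then |EU| = |U − E| = 45.0.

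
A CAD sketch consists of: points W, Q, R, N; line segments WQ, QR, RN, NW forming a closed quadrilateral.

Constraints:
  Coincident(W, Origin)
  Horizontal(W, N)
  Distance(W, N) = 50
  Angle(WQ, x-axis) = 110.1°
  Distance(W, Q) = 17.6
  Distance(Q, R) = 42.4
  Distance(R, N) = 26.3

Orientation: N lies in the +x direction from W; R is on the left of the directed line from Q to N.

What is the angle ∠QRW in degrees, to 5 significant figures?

23.989°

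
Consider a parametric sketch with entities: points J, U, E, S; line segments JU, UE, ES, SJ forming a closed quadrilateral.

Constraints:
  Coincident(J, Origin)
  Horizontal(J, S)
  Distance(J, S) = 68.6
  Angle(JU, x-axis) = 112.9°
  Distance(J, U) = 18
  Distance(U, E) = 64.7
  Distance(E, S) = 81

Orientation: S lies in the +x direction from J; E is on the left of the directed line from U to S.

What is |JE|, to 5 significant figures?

76.144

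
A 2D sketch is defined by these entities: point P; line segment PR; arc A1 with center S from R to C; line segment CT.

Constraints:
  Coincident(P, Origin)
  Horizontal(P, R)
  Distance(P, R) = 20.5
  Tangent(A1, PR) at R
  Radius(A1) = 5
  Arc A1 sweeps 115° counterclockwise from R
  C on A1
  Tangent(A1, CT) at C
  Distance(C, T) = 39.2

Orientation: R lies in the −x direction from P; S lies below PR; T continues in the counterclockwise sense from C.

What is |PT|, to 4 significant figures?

43.47

P is at the origin; PR is horizontal with |PR| = 20.5 and R on the −x side, so R = (-20.50, 0.000). A1 meets PR tangentially, so SR is at right angles to PR, so S = R + (0, -5) = (-20.50, -5.000). On A1, R sits at bearing 90° from S; a 115° counterclockwise sweep puts C at bearing 205°, so C = S + 5.0·(cos 205°, sin 205°) = (-25.03, -7.113). Since A1 is tangent to CT there, SC ⟂ CT, so CT runs along (−sin 205°, cos 205°); with |CT| = 39.2, T = (-8.465, -42.64). Then |PT| = |T − P| = 43.47.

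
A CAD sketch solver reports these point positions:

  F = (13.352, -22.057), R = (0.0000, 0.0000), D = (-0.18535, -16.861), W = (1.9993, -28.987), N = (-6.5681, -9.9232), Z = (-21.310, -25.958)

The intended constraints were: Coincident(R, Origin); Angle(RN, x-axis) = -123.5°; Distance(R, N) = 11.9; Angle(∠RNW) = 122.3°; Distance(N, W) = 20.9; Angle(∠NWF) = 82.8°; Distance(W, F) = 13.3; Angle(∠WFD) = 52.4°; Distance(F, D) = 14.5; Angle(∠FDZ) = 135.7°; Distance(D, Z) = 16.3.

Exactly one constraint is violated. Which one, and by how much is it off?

Distance(D, Z) = 16.3 — off by 6.70.

R = (0.00, 0.00) ✓; RN at -123.5° ✓; |RN| = 11.90 ✓; ∠RNW = 122.3° ✓; |NW| = 20.90 ✓; ∠NWF = 82.80° ✓; |WF| = 13.30 ✓; ∠WFD = 52.40° ✓; |FD| = 14.50 ✓; ∠FDZ = 135.7° ✓; |DZ| = 23.00 ✗.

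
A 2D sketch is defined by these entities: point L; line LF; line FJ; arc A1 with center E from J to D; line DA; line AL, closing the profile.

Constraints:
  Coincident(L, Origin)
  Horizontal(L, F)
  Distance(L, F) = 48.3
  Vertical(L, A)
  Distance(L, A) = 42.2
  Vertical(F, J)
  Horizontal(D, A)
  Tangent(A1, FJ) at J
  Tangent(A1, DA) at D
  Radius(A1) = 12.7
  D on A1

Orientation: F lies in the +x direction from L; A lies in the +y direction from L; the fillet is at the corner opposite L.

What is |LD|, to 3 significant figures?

55.2

The virtual corner opposite L is at (48.3, 42.2). Since A1 is tangent to FJ there, EJ ⟂ FJ and the tangent condition forces ED to be normal to DA, with radius 12.7, so the center E sits 12.7 in from both sides at E = (35.6, 29.5). That places the tangent points at J = (48.3, 29.5) on FJ and D = (35.6, 42.2) on DA. Then |LD| = |D − L| = 55.2.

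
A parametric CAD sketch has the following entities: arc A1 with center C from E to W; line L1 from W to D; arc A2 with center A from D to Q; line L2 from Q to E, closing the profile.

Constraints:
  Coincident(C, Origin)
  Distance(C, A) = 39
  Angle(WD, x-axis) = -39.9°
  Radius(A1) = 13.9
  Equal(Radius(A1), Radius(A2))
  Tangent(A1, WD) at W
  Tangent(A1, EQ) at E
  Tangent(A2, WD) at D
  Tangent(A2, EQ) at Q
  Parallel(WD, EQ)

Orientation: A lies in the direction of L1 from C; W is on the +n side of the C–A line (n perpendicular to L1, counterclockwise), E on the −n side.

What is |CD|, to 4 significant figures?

41.40

Tangency of A1 to both parallel lines with radius 13.9 puts W and E at C ± 13.9·n: W = (8.916, 10.66), E = (-8.916, -10.66). Equal radii place D and Q the same way about A: D = A + 13.9·n = (38.84, -14.35), Q = A − 13.9·n = (21.00, -35.68). Then |CD| = |D − C| = 41.40.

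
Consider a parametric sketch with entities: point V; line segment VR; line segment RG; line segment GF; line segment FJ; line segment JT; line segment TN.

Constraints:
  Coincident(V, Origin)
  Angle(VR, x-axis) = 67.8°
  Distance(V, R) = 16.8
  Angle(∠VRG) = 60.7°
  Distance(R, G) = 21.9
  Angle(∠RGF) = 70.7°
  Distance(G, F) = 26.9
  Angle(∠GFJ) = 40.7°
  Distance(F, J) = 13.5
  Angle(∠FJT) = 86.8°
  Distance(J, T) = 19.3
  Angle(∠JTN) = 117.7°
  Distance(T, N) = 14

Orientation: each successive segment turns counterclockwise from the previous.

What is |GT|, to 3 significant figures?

8.16

V is at the origin; VR runs at 67.8° with length 16.8, so R = (6.35, 15.6). ∠VRG = 60.7° gives RG at -173° from the x-axis; with |RG| = 21.9, G = (-15.4, 12.8). ∠RGF = 70.7° gives GF at -63.6° from the x-axis; with |GF| = 26.9, F = (-3.42, -11.2). ∠GFJ = 40.7° gives FJ at 75.7° from the x-axis; with |FJ| = 13.5, J = (-0.0892, 1.83). ∠FJT = 86.8° gives JT at 169° from the x-axis; with |JT| = 19.3, T = (-19.0, 5.55). Then |GT| = |T − G| = 8.16.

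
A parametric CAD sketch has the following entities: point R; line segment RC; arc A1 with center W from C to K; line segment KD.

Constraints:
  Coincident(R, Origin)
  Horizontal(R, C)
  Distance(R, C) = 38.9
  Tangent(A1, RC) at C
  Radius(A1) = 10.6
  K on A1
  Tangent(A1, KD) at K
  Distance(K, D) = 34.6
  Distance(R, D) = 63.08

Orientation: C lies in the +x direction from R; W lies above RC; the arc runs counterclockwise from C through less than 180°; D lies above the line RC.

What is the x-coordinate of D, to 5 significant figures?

42.507

Checks: |RC| = 38.90 ✓; |WK| = 10.60 ✓; ∠(WK, KD) = 90.00° ✓; |KD| = 34.60 ✓; |RD| = 63.08 ✓.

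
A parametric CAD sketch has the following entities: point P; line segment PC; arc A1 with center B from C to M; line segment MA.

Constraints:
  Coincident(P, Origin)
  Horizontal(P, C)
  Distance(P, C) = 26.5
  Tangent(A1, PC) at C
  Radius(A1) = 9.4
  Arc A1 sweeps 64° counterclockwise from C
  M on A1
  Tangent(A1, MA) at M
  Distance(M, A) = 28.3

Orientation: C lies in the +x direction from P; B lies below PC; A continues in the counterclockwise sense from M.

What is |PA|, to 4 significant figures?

31.23

On A1, C sits at bearing 90° from B; a 64° counterclockwise sweep puts M at bearing 154°, so M = B + 9.4·(cos 154°, sin 154°) = (18.05, -5.279). Tangency of A1 to MA means the radius BM is perpendicular to MA, so MA runs along (−sin 154°, cos 154°); with |MA| = 28.3, A = (5.645, -30.72). Then |PA| = |A − P| = 31.23.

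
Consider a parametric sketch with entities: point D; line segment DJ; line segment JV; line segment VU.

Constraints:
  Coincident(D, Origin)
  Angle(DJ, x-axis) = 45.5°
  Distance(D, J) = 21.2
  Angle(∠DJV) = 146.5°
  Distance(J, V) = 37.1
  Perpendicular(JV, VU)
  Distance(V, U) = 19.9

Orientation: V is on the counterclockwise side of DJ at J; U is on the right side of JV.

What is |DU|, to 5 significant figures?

63.240

∠DJV = 146.5°, so JV runs at 45.5° + (180° − 146.5°) = 79.000° from the x-axis; with |JV| = 37.1, V = J + 37.1·(cos 79.000°, sin 79.000°) = (21.938, 51.539). JV is perpendicular to VU; with |VU| = 19.9 on the right of JV, U = V + 19.9·(0.98163, -0.19081) = (41.473, 47.742). Then |DU| = |U − D| = 63.240.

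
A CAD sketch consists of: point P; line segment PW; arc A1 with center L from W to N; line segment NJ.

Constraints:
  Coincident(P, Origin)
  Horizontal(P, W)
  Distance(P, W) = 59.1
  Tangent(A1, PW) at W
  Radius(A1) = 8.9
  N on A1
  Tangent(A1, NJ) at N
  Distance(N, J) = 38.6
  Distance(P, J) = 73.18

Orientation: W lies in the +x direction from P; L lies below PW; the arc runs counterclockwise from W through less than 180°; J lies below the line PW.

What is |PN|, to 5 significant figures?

51.249

Checks: |LN| = 8.900 ✓; ∠(LN, NJ) = 90.00° ✓; |NJ| = 38.60 ✓; |PJ| = 73.18 ✓.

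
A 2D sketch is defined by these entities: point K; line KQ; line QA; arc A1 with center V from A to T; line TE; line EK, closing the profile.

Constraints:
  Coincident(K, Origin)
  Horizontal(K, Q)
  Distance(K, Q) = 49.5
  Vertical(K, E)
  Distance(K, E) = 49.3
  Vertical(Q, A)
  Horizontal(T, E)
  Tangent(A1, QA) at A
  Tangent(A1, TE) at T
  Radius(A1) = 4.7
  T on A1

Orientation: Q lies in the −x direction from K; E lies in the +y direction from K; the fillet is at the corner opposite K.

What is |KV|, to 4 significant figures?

63.22

K is at the origin; K and Q share the same y with |KQ| = 49.5 and Q on the −x side, so Q = (-49.50, 0.000). K and E share the same x with |KE| = 49.3 and E on the +y side, so E = (0.000, 49.30). The virtual corner opposite K is at (-49.50, 49.30). The tangent condition forces VA to be normal to QA and A1 meets TE tangentially, so VT is at right angles to TE, with radius 4.7, so the center V sits 4.7 in from both sides at V = (-44.80, 44.60). Then |KV| = |V − K| = 63.22.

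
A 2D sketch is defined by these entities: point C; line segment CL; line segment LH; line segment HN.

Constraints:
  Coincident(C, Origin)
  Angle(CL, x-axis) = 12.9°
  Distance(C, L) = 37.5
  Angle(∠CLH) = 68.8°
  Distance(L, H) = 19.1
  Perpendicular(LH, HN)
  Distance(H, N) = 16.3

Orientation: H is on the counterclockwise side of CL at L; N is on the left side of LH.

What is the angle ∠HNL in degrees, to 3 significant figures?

49.5°

∠CLH = 68.8°, so LH runs at 12.9° + (180° − 68.8°) = 124° from the x-axis; with |LH| = 19.1, H = L + 19.1·(cos 124°, sin 124°) = (25.8, 24.2). LH is perpendicular to HN; with |HN| = 16.3 on the left of LH, N = H + 16.3·(-0.828, -0.561) = (12.3, 15.0). Then cos ∠HNL = NH·NL / (|NH||NL|), giving 49.5°.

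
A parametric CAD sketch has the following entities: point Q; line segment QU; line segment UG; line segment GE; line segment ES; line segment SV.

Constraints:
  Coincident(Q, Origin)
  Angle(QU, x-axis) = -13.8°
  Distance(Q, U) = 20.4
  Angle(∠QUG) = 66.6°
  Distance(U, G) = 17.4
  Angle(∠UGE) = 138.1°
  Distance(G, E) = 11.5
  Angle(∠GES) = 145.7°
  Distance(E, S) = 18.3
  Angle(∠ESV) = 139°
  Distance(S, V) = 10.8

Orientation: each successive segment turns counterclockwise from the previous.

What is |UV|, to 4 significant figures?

43.28

Q is at the origin; QU runs at -13.8° with length 20.4, so U = (19.81, -4.866). ∠QUG = 66.6° gives UG at 99.60° from the x-axis; with |UG| = 17.4, G = (16.91, 12.29). ∠UGE = 138.1° gives GE at 141.5° from the x-axis; with |GE| = 11.5, E = (7.909, 19.45). ∠GES = 145.7° gives ES at 175.8° from the x-axis; with |ES| = 18.3, S = (-10.34, 20.79). ∠ESV = 139.0° gives SV at -143.2° from the x-axis; with |SV| = 10.8, V = (-18.99, 14.32). Then |UV| = |V − U| = 43.28.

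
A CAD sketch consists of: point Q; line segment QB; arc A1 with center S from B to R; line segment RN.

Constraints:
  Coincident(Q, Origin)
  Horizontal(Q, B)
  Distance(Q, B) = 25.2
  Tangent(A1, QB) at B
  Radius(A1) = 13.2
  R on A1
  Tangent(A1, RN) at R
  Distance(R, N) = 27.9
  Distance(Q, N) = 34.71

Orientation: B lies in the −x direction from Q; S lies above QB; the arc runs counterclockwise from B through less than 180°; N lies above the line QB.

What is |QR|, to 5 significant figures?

15.421

Q is at the origin; Q and B share the same y with |QB| = 25.2 and B on the −x side, so B = (-25.200, 0.0000). Tangency of A1 to QB means the radius SB is perpendicular to QB, so S = B + (0, 13.2) = (-25.200, 13.200). Since SR ⟂ RN (tangency), |SN| = √(13.2² + 27.9²) = 30.865 regardless of where R sits on A1. So N lies on both circle(Q, 34.71) and circle(S, 30.865); the above-QB intersection is N = (-2.9439, 34.585). R is the foot of the tangent from N: R = (-12.862, 8.5074).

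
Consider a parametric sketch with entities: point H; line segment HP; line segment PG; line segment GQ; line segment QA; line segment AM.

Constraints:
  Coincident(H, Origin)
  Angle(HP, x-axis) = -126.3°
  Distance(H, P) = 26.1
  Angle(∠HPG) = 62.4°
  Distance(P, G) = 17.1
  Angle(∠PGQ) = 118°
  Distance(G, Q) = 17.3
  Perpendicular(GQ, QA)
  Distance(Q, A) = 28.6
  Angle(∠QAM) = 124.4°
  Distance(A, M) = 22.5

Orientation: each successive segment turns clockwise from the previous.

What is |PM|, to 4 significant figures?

27.07

H is at the origin; HP runs at -126.3° with length 26.1, so P = (-15.45, -21.03). ∠HPG = 62.4° gives PG at 116.1° from the x-axis; with |PG| = 17.1, G = (-22.97, -5.678). ∠PGQ = 118.0° gives GQ at 54.10° from the x-axis; with |GQ| = 17.3, Q = (-12.83, 8.335). GQ is perpendicular to QA, so QA runs at -35.90°; with |QA| = 28.6, A = (10.34, -8.435). ∠QAM = 124.4° gives AM at -91.50° from the x-axis; with |AM| = 22.5, M = (9.748, -30.93). Then |PM| = |M − P| = 27.07.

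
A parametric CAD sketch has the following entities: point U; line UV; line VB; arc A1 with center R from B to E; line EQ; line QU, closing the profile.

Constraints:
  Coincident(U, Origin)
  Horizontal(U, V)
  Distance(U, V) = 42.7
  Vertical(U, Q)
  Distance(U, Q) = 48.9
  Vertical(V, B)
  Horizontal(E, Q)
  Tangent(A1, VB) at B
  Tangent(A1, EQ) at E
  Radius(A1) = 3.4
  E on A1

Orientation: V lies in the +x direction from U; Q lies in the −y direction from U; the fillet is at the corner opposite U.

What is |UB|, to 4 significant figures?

62.40

U is at the origin; UV is horizontal with |UV| = 42.7 and V on the +x side, so V = (42.70, 0.000). U and Q share the same x with |UQ| = 48.9 and Q on the −y side, so Q = (0.000, -48.90). The virtual corner opposite U is at (42.70, -48.90). Since A1 is tangent to VB there, RB ⟂ VB and since A1 is tangent to EQ there, RE ⟂ EQ, with radius 3.4, so the center R sits 3.4 in from both sides at R = (39.30, -45.50). That places the tangent points at B = (42.70, -45.50) on VB and E = (39.30, -48.90) on EQ. Then |UB| = |B − U| = 62.40.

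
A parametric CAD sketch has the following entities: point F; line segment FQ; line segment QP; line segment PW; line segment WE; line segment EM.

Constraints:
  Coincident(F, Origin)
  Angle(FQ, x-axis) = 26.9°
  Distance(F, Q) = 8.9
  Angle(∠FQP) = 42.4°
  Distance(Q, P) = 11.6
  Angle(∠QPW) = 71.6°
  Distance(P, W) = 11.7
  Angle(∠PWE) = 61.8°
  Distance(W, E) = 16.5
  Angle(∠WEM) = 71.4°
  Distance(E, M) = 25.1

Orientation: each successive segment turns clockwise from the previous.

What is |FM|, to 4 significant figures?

21.60

∠PWE = 61.8° gives WE at 22.70° from the x-axis; with |WE| = 16.5, E = (9.979, 6.922). ∠WEM = 71.4° gives EM at -85.90° from the x-axis; with |EM| = 25.1, M = (11.77, -18.11). Then |FM| = |M − F| = 21.60.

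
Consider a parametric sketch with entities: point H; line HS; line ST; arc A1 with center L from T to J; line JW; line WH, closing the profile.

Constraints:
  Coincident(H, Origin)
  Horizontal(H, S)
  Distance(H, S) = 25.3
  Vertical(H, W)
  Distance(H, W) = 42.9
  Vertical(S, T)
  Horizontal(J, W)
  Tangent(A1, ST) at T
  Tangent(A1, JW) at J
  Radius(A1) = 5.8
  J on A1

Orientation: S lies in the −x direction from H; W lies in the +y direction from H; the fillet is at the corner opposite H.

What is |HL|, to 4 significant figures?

41.91

H is at the origin; HS is horizontal with |HS| = 25.3 and S on the −x side, so S = (-25.30, 0.000). H and W share the same x with |HW| = 42.9 and W on the +y side, so W = (0.000, 42.90). The virtual corner opposite H is at (-25.30, 42.90). A1 meets ST tangentially, so LT is at right angles to ST and tangency of A1 to JW means the radius LJ is perpendicular to JW, with radius 5.8, so the center L sits 5.8 in from both sides at L = (-19.50, 37.10). Then |HL| = |L − H| = 41.91.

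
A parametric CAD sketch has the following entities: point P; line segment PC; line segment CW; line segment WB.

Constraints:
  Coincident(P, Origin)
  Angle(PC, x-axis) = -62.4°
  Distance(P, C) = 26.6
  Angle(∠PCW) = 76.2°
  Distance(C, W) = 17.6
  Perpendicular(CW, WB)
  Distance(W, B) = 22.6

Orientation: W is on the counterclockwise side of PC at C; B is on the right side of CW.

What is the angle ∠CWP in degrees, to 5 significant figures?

66.457°

P is at the origin; PC runs at -62.4° with length 26.6, so C = 26.6·(cos -62.4°, sin -62.4°) = (12.324, -23.573). ∠PCW = 76.2°, so CW runs at -62.4° + (180° − 76.2°) = 41.400° from the x-axis; with |CW| = 17.6, W = C + 17.6·(cos 41.400°, sin 41.400°) = (25.526, -11.934). Then cos ∠CWP = WC·WP / (|WC||WP|), giving 66.457°.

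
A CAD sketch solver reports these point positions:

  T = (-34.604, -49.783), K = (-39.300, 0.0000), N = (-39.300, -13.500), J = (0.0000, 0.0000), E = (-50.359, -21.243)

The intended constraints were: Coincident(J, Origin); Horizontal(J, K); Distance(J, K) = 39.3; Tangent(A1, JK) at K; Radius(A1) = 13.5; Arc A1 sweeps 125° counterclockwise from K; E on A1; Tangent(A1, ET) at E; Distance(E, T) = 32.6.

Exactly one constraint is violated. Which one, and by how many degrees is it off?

Tangent(A1, ET) at E — off by 6.10°.

J = (0.00, 0.00) ✓; J.y = 0.00, K.y = 0.00 ✓; |JK| = 39.30 ✓; ∠(NK, KJ) = 90.00° ✓; |NK| = 13.50 ✓; bearing(N→E) − bearing(N→K) = 125.0° ✓; |NE| = 13.50 ✓; ∠(NE, ET) = 96.10° ✗; |ET| = 32.60 ✓.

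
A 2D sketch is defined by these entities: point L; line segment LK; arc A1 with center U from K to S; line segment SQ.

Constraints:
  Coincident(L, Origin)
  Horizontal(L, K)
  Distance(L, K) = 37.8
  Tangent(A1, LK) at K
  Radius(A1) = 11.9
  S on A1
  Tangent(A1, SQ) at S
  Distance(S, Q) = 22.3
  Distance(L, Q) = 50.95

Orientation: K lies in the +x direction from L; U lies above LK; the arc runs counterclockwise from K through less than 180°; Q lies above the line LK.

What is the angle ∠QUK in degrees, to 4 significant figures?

173.7°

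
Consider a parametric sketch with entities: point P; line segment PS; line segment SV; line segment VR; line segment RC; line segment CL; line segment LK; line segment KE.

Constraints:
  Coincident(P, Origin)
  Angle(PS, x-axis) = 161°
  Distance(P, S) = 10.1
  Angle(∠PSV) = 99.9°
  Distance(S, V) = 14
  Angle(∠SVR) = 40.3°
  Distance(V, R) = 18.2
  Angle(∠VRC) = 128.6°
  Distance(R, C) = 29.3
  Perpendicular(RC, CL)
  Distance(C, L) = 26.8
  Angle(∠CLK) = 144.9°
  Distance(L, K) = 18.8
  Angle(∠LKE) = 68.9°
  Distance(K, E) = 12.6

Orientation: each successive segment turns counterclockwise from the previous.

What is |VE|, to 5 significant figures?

28.762

∠CLK = 144.9° gives LK at -162.70° from the x-axis; with |LK| = 18.8, K = (-33.812, 27.994). ∠LKE = 68.9° gives KE at -51.600° from the x-axis; with |KE| = 12.6, E = (-25.985, 18.120). Then |VE| = |E − V| = 28.762.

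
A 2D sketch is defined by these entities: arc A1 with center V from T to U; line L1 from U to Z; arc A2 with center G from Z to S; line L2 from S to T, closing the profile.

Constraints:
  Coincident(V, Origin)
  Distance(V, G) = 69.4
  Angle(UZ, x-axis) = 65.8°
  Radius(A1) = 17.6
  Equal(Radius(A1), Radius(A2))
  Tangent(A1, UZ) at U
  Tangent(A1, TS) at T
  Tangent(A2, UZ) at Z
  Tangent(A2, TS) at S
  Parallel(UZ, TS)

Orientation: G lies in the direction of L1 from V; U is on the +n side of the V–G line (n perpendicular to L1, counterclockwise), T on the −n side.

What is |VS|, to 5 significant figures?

71.597

The slot axis is L1's direction at 65.8°, so u = (cos 65.8°, sin 65.8°) = (0.40992, 0.91212) and n = (−sin 65.8°, cos 65.8°) = (-0.91212, 0.40992). V is at the origin and G lies 69.4 along u from V, so G = 69.4·u = (28.449, 63.301). Tangency of A1 to both parallel lines with radius 17.6 puts U and T at V ± 17.6·n: U = (-16.053, 7.2146), T = (16.053, -7.2146). Equal radii place Z and S the same way about G: Z = G + 17.6·n = (12.395, 70.516), S = G − 17.6·n = (44.502, 56.086). Then |VS| = |S − V| = 71.597.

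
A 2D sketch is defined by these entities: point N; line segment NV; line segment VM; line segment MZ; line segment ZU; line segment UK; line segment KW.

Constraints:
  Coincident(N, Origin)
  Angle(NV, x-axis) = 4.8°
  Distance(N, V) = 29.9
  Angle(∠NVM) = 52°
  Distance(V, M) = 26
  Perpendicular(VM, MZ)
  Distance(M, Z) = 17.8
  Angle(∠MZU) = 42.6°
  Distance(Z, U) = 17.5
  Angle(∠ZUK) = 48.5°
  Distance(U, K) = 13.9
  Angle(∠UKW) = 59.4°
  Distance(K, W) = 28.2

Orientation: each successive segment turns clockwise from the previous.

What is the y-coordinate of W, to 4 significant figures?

6.635

N is at the origin; NV runs at 4.8° with length 29.9, so V = (29.80, 2.502). ∠NVM = 52.0° gives VM at -123.2° from the x-axis; with |VM| = 26.0, M = (15.56, -19.25). VM is perpendicular to MZ, so MZ runs at 146.8°; with |MZ| = 17.8, Z = (0.6641, -9.507). ∠MZU = 42.6° gives ZU at 9.400° from the x-axis; with |ZU| = 17.5, U = (17.93, -6.649). ∠ZUK = 48.5° gives UK at -122.1° from the x-axis; with |UK| = 13.9, K = (10.54, -18.42). ∠UKW = 59.4° gives KW at 117.3° from the x-axis; with |KW| = 28.2, W = (-2.391, 6.635). So W.y = 6.635.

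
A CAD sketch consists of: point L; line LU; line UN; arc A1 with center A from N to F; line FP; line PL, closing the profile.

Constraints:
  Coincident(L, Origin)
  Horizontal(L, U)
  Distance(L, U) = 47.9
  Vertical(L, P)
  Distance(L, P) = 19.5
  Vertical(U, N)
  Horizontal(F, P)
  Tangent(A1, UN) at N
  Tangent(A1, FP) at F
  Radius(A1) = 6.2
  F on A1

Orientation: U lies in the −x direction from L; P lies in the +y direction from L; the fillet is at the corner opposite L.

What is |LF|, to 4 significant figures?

46.03

L is at the origin; L and U share the same y with |LU| = 47.9 and U on the −x side, so U = (-47.90, 0.000). L and P share the same x with |LP| = 19.5 and P on the +y side, so P = (0.000, 19.50). The virtual corner opposite L is at (-47.90, 19.50). Since A1 is tangent to UN there, AN ⟂ UN and tangency of A1 to FP means the radius AF is perpendicular to FP, with radius 6.2, so the center A sits 6.2 in from both sides at A = (-41.70, 13.30). That places the tangent points at N = (-47.90, 13.30) on UN and F = (-41.70, 19.50) on FP. Then |LF| = |F − L| = 46.03.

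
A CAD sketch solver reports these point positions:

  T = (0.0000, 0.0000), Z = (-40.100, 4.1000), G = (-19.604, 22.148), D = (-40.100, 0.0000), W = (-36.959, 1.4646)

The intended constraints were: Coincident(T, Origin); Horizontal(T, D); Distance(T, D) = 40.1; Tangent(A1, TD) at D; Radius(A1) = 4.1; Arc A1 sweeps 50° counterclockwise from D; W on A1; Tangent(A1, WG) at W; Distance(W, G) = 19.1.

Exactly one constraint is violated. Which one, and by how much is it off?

Distance(W, G) = 19.1 — off by 7.90.

T = (0.00, 0.00) ✓; T.y = 0.00, D.y = 0.00 ✓; |TD| = 40.10 ✓; ∠(ZD, DT) = 90.00° ✓; |ZD| = 4.100 ✓; bearing(Z→W) − bearing(Z→D) = 50.00° ✓; |ZW| = 4.100 ✓; ∠(ZW, WG) = 90.00° ✓; |WG| = 27.00 ✗.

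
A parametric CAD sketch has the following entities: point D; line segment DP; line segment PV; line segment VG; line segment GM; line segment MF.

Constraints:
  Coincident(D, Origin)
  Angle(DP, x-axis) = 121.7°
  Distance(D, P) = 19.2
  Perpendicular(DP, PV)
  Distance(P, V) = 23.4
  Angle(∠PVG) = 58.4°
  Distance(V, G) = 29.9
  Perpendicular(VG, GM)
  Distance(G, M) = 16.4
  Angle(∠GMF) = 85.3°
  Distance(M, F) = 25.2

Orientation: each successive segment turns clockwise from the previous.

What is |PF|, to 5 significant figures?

9.3384

D is at the origin; DP runs at 121.7° with length 19.2, so P = (-10.089, 16.336). DP ⟂ PV, so PV runs at 31.700°; with |PV| = 23.4, V = (9.8199, 28.632). ∠PVG = 58.4° gives VG at -89.900° from the x-axis; with |VG| = 29.9, G = (9.8721, -1.2683). VG is perpendicular to GM, so GM runs at -179.90°; with |GM| = 16.4, M = (-6.5279, -1.2970). ∠GMF = 85.3° gives MF at 85.400° from the x-axis; with |MF| = 25.2, F = (-4.5069, 23.822). Then |PF| = |F − P| = 9.3384.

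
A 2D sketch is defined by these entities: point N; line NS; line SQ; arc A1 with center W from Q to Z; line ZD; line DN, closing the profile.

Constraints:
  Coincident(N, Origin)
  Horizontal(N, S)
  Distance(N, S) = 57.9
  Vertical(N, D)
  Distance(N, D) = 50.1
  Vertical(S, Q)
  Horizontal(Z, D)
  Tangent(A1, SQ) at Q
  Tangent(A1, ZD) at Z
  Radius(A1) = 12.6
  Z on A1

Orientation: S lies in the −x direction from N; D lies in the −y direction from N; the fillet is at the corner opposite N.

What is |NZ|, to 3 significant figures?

67.5

N is at the origin; NS is horizontal with |NS| = 57.9 and S on the −x side, so S = (-57.9, 0.00). N and D share the same x with |ND| = 50.1 and D on the −y side, so D = (0.00, -50.1). The virtual corner opposite N is at (-57.9, -50.1). The tangent condition forces WQ to be normal to SQ and A1 meets ZD tangentially, so WZ is at right angles to ZD, with radius 12.6, so the center W sits 12.6 in from both sides at W = (-45.3, -37.5). That places the tangent points at Q = (-57.9, -37.5) on SQ and Z = (-45.3, -50.1) on ZD. Then |NZ| = |Z − N| = 67.5.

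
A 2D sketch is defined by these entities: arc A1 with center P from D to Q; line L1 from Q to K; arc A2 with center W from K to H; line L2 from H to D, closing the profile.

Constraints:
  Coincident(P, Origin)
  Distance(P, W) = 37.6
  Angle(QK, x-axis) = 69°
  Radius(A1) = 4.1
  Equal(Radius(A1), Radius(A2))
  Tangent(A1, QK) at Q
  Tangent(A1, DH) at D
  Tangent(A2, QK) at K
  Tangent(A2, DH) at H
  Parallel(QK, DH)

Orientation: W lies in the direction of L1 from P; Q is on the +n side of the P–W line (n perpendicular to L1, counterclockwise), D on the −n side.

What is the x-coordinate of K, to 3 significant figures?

9.65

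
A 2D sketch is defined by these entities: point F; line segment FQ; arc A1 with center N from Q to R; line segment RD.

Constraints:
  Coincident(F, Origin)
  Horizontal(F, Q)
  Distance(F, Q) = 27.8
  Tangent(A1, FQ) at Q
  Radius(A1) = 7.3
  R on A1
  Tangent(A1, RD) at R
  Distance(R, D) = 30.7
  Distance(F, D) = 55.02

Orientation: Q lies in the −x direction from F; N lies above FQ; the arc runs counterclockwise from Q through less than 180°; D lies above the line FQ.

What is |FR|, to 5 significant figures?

25.275

F is at the origin; FQ is horizontal with |FQ| = 27.8 and Q on the −x side, so Q = (-27.800, 0.0000). The tangent condition forces NQ to be normal to FQ, so N = Q + (0, 7.3) = (-27.800, 7.3000). Since NR ⟂ RD (tangency), |ND| = √(7.3² + 30.7²) = 31.556 regardless of where R sits on A1. So D lies on both circle(F, 55.02) and circle(N, 31.556); the above-FQ intersection is D = (-42.090, 35.435). R is the foot of the tangent from D: R = (-22.233, 12.022).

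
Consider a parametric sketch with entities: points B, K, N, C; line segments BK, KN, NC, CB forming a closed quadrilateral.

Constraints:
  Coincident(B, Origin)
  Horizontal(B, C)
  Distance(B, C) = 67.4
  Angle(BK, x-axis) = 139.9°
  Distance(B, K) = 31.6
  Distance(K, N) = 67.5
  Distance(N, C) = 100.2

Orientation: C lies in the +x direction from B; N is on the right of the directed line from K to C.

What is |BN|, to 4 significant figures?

51.57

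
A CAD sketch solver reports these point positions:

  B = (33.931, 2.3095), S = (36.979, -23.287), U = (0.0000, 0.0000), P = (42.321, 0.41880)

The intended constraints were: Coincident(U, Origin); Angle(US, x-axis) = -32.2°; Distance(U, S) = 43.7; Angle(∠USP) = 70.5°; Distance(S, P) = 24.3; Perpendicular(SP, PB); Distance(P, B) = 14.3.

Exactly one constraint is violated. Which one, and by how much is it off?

Distance(P, B) = 14.3 — off by 5.70.

U = (0.00, 0.00) ✓; US at -32.20° ✓; |US| = 43.70 ✓; ∠USP = 70.50° ✓; |SP| = 24.30 ✓; ∠(SP, PB) = 90.00° ✓; |PB| = 8.600 ✗.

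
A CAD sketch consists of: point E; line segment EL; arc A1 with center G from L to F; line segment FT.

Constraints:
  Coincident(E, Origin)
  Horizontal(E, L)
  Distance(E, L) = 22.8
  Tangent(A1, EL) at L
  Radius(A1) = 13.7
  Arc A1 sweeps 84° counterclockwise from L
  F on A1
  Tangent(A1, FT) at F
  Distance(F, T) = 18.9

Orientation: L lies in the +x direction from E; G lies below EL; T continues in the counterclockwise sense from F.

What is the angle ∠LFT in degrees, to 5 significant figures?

138.00°

E is at the origin; EL is horizontal with |EL| = 22.8 and L on the +x side, so L = (22.800, 0.0000). A1 meets EL tangentially, so GL is at right angles to EL, so G = L + (0, -13.7) = (22.800, -13.700). On A1, L sits at bearing 90° from G; an 84° counterclockwise sweep puts F at bearing 174°, so F = G + 13.7·(cos 174°, sin 174°) = (9.1751, -12.268). The tangent condition forces GF to be normal to FT, so FT runs along (−sin 174°, cos 174°); with |FT| = 18.9, T = (7.1995, -31.064). Then cos ∠LFT = FL·FT / (|FL||FT|), giving 138.00°.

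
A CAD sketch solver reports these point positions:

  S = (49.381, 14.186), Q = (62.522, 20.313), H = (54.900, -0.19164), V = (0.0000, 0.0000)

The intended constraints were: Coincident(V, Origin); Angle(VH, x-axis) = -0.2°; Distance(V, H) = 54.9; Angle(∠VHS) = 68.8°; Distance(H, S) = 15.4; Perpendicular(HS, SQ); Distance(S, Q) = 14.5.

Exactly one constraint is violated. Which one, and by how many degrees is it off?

Perpendicular(HS, SQ) — off by 4.00°.

V = (0.00, 0.00) ✓; VH at -0.2000° ✓; |VH| = 54.90 ✓; ∠VHS = 68.80° ✓; |HS| = 15.40 ✓; ∠(HS, SQ) = 86.00° ✗; |SQ| = 14.50 ✓.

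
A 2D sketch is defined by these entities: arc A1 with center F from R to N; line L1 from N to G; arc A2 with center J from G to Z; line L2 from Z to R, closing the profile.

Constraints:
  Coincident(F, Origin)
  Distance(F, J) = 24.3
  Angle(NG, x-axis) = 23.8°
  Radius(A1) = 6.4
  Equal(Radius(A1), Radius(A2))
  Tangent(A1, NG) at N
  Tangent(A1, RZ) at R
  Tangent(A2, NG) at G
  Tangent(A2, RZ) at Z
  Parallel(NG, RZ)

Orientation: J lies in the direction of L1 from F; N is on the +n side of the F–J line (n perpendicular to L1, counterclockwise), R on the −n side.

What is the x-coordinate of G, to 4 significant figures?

19.65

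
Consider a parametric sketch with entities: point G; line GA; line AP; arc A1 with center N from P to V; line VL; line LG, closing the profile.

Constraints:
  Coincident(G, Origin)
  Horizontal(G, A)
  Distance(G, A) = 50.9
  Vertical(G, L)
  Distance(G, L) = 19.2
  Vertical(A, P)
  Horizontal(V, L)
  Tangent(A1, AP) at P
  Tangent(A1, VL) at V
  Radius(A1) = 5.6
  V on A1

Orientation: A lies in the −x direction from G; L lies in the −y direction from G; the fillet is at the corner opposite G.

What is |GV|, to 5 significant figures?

49.201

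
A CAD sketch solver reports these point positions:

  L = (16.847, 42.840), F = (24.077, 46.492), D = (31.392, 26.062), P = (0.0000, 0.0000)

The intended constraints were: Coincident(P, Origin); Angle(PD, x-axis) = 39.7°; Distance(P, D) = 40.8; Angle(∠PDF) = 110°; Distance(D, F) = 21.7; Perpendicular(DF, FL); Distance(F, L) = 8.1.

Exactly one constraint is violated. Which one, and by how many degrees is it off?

Perpendicular(DF, FL) — off by 7.10°.

P = (0.00, 0.00) ✓; PD at 39.70° ✓; |PD| = 40.80 ✓; ∠PDF = 110.0° ✓; |DF| = 21.70 ✓; ∠(DF, FL) = 97.10° ✗; |FL| = 8.100 ✓.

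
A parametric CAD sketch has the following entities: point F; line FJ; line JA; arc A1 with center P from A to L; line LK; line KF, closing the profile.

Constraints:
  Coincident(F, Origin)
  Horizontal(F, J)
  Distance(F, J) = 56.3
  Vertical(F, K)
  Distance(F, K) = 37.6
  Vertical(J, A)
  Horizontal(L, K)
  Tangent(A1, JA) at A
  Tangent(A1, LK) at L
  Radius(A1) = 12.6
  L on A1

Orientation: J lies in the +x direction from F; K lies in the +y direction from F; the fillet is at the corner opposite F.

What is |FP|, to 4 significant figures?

50.35

F is at the origin; FJ is horizontal with |FJ| = 56.3 and J on the +x side, so J = (56.30, 0.000). F and K share the same x with |FK| = 37.6 and K on the +y side, so K = (0.000, 37.60). The virtual corner opposite F is at (56.30, 37.60). A1 meets JA tangentially, so PA is at right angles to JA and the tangent condition forces PL to be normal to LK, with radius 12.6, so the center P sits 12.6 in from both sides at P = (43.70, 25.00). Then |FP| = |P − F| = 50.35.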